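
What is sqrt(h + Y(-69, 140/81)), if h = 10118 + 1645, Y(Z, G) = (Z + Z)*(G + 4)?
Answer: 13*sqrt(5259)/9 ≈ 104.75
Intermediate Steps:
Y(Z, G) = 2*Z*(4 + G) (Y(Z, G) = (2*Z)*(4 + G) = 2*Z*(4 + G))
h = 11763
sqrt(h + Y(-69, 140/81)) = sqrt(11763 + 2*(-69)*(4 + 140/81)) = sqrt(11763 + 2*(-69)*(464/81)) = sqrt(11763 - 21344/27) = sqrt(296257/27) = 13*sqrt(5259)/9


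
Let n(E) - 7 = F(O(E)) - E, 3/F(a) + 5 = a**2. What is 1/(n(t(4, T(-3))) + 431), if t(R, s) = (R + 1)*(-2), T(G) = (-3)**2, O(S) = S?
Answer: 95/42563 ≈ 0.0022320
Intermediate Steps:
F(a) = 3/(-5 + a**2)
T(G) = 9
t(R, s) = -2 - 2*R (t(R, s) = (1 + R)*(-2) = -2 - 2*R)
n(E) = 7 - E + 3/(-5 + E**2) (n(E) = 7 + (3/(-5 + E**2) - E) = 7 + (-E + 3/(-5 + E**2)) = 7 - E + 3/(-5 + E**2))
1/(n(t(4, T(-3))) + 431) = 1/((3 + (-5 + (-2 - 2*4)**2)*(7 - (-2 - 2*4)))/(-5 + (-2 - 2*4)**2) + 431) = 1/((3 + (-5 + (-2 - 8)**2)*(7 - (-2 - 8)))/(-5 + (-2 - 8)**2) + 431) = 1/((3 + (-5 + (-10)**2)*(7 - 1*(-10)))/(-5 + (-10)**2) + 431) = 1/((3 + (-5 + 100)*(7 + 10))/(-5 + 100) + 431) = 1/((3 + 95*17)/95 + 431) = 1/((3 + 1615)/95 + 431) = 1/((1/95)*1618 + 431) = 1/(1618/95 + 431) = 1/(42563/95) = 95/42563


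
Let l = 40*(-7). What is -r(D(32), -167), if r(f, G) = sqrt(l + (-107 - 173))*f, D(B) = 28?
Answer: -112*I*sqrt(35) ≈ -662.6*I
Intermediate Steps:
l = -280
r(f, G) = 4*I*f*sqrt(35) (r(f, G) = sqrt(-280 + (-107 - 173))*f = sqrt(-280 - 280)*f = sqrt(-560)*f = (4*I*sqrt(35))*f = 4*I*f*sqrt(35))
-r(D(32), -167) = -4*I*28*sqrt(35) = -112*I*sqrt(35)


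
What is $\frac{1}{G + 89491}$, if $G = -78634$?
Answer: $\frac{1}{10857} \approx 9.2107 \cdot 10^{-5}$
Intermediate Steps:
$\frac{1}{G + 89491} = \frac{1}{-78634 + 89491} = \frac{1}{10857}$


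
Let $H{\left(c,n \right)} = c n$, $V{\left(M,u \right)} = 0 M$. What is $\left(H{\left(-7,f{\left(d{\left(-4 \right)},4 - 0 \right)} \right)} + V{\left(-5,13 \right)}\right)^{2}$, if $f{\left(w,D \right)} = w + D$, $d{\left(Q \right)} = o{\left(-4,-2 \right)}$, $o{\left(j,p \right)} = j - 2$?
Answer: $196$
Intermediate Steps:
$o{\left(j,p \right)} = -2 + j$
$d{\left(Q \right)} = -6$ ($d{\left(Q \right)} = -2 - 4 = -6$)
$V{\left(M,u \right)} = 0$
$f{\left(w,D \right)} = D + w$
$\left(H{\left(-7,f{\left(d{\left(-4 \right)},4 - 0 \right)} \right)} + V{\left(-5,13 \right)}\right)^{2} = \left(- 7 \left(\left(4 - 0\right) - 6\right) + 0\right)^{2} = \left(- 7 \left(\left(4 + 0\right) - 6\right) + 0\right)^{2} = \left(- 7 \left(4 - 6\right) + 0\right)^{2} = \left(\left(-7\right) \left(-2\right) + 0\right)^{2} = \left(14 + 0\right)^{2} = 14^{2} = 196$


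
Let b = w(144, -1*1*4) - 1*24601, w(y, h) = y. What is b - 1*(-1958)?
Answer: -22499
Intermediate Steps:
b = -24457 (b = 144 - 1*24601 = 144 - 24601 = -24457)
b - 1*(-1958) = -24457 - 1*(-1958) = -24457 + 1958 = -22499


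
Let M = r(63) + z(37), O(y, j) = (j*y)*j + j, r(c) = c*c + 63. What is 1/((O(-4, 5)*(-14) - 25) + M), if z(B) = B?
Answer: 1/5374 ≈ 0.00018608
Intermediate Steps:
r(c) = 63 + c² (r(c) = c² + 63 = 63 + c²)
O(y, j) = j + y*j² (O(y, j) = y*j² + j = j + y*j²)
M = 4069 (M = (63 + 63²) + 37 = (63 + 3969) + 37 = 4032 + 37 = 4069)
1/((O(-4, 5)*(-14) - 25) + M) = 1/(((5*(1 + 5*(-4)))*(-14) - 25) + 4069) = 1/(((5*(1 - 20))*(-14) - 25) + 4069) = 1/(((5*(-19))*(-14) - 25) + 4069) = 1/((-95*(-14) - 25) + 4069) = 1/((1330 - 25) + 4069) = 1/(1305 + 4069) = 1/5374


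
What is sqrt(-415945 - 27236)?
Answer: I*sqrt(443181) ≈ 665.72*I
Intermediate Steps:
sqrt(-415945 - 27236) = sqrt(-443181) = I*sqrt(443181)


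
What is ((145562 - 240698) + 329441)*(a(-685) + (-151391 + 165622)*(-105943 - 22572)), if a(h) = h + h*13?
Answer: -428521950369275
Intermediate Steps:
a(h) = 14*h (a(h) = h + 13*h = 14*h)
((145562 - 240698) + 329441)*(a(-685) + (-151391 + 165622)*(-105943 - 22572)) = ((145562 - 240698) + 329441)*(14*(-685) + (-151391 + 165622)*(-105943 - 22572)) = (-95136 + 329441)*(-9590 + 14231*(-128515)) = 234305*(-9590 - 1828896965) = 234305*(-1828906555) = -428521950369275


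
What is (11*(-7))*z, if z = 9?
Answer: -693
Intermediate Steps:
(11*(-7))*z = (11*(-7))*9 = -77*9 = -693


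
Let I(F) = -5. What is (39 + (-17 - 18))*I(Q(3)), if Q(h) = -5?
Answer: -20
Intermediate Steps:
(39 + (-17 - 18))*I(Q(3)) = (39 + (-17 - 18))*(-5) = (39 - 35)*(-5) = 4*(-5) = -20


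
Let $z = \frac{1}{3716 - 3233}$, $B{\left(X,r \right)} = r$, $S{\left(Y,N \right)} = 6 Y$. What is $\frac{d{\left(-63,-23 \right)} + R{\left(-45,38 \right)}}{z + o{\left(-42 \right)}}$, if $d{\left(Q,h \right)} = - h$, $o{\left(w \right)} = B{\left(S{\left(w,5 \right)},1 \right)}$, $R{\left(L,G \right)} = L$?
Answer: $- \frac{483}{22} \approx -21.955$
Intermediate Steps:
$o{\left(w \right)} = 1$
$z = \frac{1}{483} \approx 0.0020704$
$\frac{d{\left(-63,-23 \right)} + R{\left(-45,38 \right)}}{z + o{\left(-42 \right)}} = \frac{\left(-1\right) \left(-23\right) - 45}{\frac{1}{483} + 1} = \frac{23 - 45}{\frac{484}{483}} = \left(-22\right) \frac{483}{484} = - \frac{483}{22}$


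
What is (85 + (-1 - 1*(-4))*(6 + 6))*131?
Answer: 15851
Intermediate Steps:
(85 + (-1 - 1*(-4))*(6 + 6))*131 = (85 + (-1 + 4)*12)*131 = (85 + 3*12)*131 = (85 + 36)*131 = 121*131 = 15851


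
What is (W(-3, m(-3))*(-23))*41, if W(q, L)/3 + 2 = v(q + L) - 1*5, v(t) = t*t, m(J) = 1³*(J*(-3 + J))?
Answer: -616722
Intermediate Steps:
m(J) = J*(-3 + J) (m(J) = 1*(J*(-3 + J)) = J*(-3 + J))
v(t) = t²
W(q, L) = -21 + 3*(L + q)² (W(q, L) = -6 + 3*((q + L)² - 1*5) = -6 + 3*((L + q)² - 5) = -6 + 3*(-5 + (L + q)²) = -6 + (-15 + 3*(L + q)²) = -21 + 3*(L + q)²)
(W(-3, m(-3))*(-23))*41 = ((-21 + 3*(-3*(-3 - 3) - 3)²)*(-23))*41 = ((-21 + 3*(-3*(-6) - 3)²)*(-23))*41 = ((-21 + 3*(18 - 3)²)*(-23))*41 = ((-21 + 3*15²)*(-23))*41 = ((-21 + 3*225)*(-23))*41 = ((-21 + 675)*(-23))*41 = (654*(-23))*41 = -15042*41 = -616722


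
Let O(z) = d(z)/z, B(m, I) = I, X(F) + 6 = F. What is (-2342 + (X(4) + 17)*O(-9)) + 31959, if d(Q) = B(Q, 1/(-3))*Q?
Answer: 29612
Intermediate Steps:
X(F) = -6 + F
d(Q) = -Q/3 (d(Q) = Q/(-3) = -Q/3)
O(z) = -1/3 (O(z) = (-z/3)/z = -1/3)
(-2342 + (X(4) + 17)*O(-9)) + 31959 = (-2342 + ((-6 + 4) + 17)*(-1/3)) + 31959 = (-2342 + (-2 + 17)*(-1/3)) + 31959 = (-2342 + 15*(-1/3)) + 31959 = (-2342 - 5) + 31959 = -2347 + 31959 = 29612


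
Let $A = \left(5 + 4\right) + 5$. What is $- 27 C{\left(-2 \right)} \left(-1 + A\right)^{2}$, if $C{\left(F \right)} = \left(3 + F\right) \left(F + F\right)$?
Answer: $18252$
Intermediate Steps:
$C{\left(F \right)} = 2 F \left(3 + F\right)$ ($C{\left(F \right)} = \left(3 + F\right) 2 F = 2 F \left(3 + F\right)$)
$A = 14$ ($A = 9 + 5 = 14$)
$- 27 C{\left(-2 \right)} \left(-1 + A\right)^{2} = - 27 \cdot 2 \left(-2\right) \left(3 - 2\right) \left(-1 + 14\right)^{2} = - 27 \cdot 2 \left(-2\right) 1 \cdot 13^{2} = \left(-27\right) \left(-4\right) 169 = 108 \cdot 169 = 18252$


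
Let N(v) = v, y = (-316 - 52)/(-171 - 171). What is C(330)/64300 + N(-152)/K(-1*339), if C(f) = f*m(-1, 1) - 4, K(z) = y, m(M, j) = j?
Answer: -104451601/739450 ≈ -141.26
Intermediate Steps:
y = 184/171 (y = -368/(-342) = -368*(-1/342) = 184/171 ≈ 1.0760)
K(z) = 184/171
C(f) = -4 + f (C(f) = f*1 - 4 = f - 4 = -4 + f)
C(330)/64300 + N(-152)/K(-1*339) = (-4 + 330)/64300 - 152/184/171 = 326*(1/64300) - 152*171/184 = 163/32150 - 3249/23 = -104451601/739450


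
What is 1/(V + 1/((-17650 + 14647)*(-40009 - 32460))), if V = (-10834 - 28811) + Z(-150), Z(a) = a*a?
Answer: -217624407/3731170458014 ≈ -5.8326e-5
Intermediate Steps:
Z(a) = a²
V = -17145 (V = (-10834 - 28811) + (-150)² = -39645 + 22500 = -17145)
1/(V + 1/((-17650 + 14647)*(-40009 - 32460))) = 1/(-17145 + 1/((-17650 + 14647)*(-40009 - 32460))) = 1/(-17145 + 1/(-3003*(-72469))) = 1/(-17145 + 1/217624407) = 1/(-3731170458014/217624407) = -217624407/3731170458014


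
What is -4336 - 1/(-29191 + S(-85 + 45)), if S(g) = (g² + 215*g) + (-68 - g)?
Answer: -157045583/36219 ≈ -4336.0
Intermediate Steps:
S(g) = -68 + g² + 214*g
-4336 - 1/(-29191 + S(-85 + 45)) = -4336 - 1/(-29191 + (-68 + (-85 + 45)² + 214*(-85 + 45))) = -4336 - 1/(-29191 + (-68 + (-40)² + 214*(-40))) = -4336 - 1/(-29191 + (-68 + 1600 - 8560)) = -4336 - 1/(-29191 - 7028) = -4336 - 1/(-36219) = -4336 - 1*(-1/36219) = -4336 + 1/36219 = -157045583/36219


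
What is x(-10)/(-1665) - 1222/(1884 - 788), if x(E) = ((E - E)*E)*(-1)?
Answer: -611/548 ≈ -1.1150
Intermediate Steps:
x(E) = 0 (x(E) = (0*E)*(-1) = 0*(-1) = 0)
x(-10)/(-1665) - 1222/(1884 - 788) = 0/(-1665) - 1222/(1884 - 788) = 0*(-1/1665) - 1222/1096 = 0 - 1222*1/1096 = 0 - 611/548 = -611/548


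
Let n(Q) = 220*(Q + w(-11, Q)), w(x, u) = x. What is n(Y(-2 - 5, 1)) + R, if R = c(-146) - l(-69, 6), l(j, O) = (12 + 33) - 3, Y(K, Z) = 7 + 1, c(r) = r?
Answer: -848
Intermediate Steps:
Y(K, Z) = 8
n(Q) = -2420 + 220*Q (n(Q) = 220*(Q - 11) = 220*(-11 + Q) = -2420 + 220*Q)
l(j, O) = 42 (l(j, O) = 45 - 3 = 42)
R = -188 (R = -146 - 1*42 = -146 - 42 = -188)
n(Y(-2 - 5, 1)) + R = (-2420 + 220*8) - 188 = (-2420 + 1760) - 188 = -660 - 188 = -848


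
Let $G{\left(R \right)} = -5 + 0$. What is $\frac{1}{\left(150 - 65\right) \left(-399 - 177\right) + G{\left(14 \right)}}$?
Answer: $- \frac{1}{48965} \approx -2.0423 \cdot 10^{-5}$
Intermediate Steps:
$G{\left(R \right)} = -5$
$\frac{1}{\left(150 - 65\right) \left(-399 - 177\right) + G{\left(14 \right)}} = \frac{1}{\left(150 - 65\right) \left(-399 - 177\right) - 5} = \frac{1}{85 \left(-576\right) - 5} = \frac{1}{-48960 - 5} = \frac{1}{-48965} = - \frac{1}{48965}$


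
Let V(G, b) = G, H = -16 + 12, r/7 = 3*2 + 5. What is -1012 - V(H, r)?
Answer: -1008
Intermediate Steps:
r = 77 (r = 7*(3*2 + 5) = 7*(6 + 5) = 7*11 = 77)
H = -4
-1012 - V(H, r) = -1012 - 1*(-4) = -1012 + 4 = -1008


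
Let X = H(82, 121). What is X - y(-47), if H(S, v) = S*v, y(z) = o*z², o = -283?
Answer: 635069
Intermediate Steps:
y(z) = -283*z²
X = 9922 (X = 82*121 = 9922)
X - y(-47) = 9922 - (-283)*(-47)² = 9922 - (-283)*2209 = 9922 - 1*(-625147) = 9922 + 625147 = 635069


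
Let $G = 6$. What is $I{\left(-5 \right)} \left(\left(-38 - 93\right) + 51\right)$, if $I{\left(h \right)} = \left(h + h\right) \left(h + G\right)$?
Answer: $800$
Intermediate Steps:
$I{\left(h \right)} = 2 h \left(6 + h\right)$ ($I{\left(h \right)} = \left(h + h\right) \left(h + 6\right) = 2 h \left(6 + h\right)$)
$I{\left(-5 \right)} \left(\left(-38 - 93\right) + 51\right) = 2 \left(-5\right) \left(6 - 5\right) \left(\left(-38 - 93\right) + 51\right) = 2 \left(-5\right) 1 \left(-131 + 51\right) = \left(-10\right) \left(-80\right) = 800$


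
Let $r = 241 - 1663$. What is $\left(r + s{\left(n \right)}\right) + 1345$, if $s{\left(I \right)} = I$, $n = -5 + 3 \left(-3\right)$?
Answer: $-91$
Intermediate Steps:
$n = -14$ ($n = -5 - 9 = -14$)
$r = -1422$ ($r = 241 - 1663 = -1422$)
$\left(r + s{\left(n \right)}\right) + 1345 = \left(-1422 - 14\right) + 1345 = -1436 + 1345 = -91$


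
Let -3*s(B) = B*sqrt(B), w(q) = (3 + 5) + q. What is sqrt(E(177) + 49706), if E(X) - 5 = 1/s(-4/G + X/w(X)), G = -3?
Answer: sqrt(80305187551 - 1665*sqrt(705405))/1271 ≈ 222.96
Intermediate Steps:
w(q) = 8 + q
s(B) = -B**(3/2)/3 (s(B) = -B*sqrt(B)/3 = -B**(3/2)/3)
E(X) = 5 - 3/(4/3 + X/(8 + X))**(3/2) (E(X) = 5 + 1/(-(-4/(-3) + X/(8 + X))**(3/2)/3) = 5 + 1/(-(-4*(-1/3) + X/(8 + X))**(3/2)/3) = 5 + 1/(-(4/3 + X/(8 + X))**(3/2)/3) = 5 - 3/(4/3 + X/(8 + X))**(3/2))
sqrt(E(177) + 49706) = sqrt((5 - 9*sqrt(3)/(32/(8 + 177) + 7*177/(8 + 177))**(3/2)) + 49706) = sqrt((5 - 9*sqrt(3)/(32/185 + 7*177/185)**(3/2)) + 49706) = sqrt((5 - 9*sqrt(3)/(32*(1/185) + 7*177*(1/185))**(3/2)) + 49706) = sqrt((5 - 9*sqrt(3)/(32/185 + 1239/185)**(3/2)) + 49706) = sqrt((5 - 9*sqrt(3)/(1271/185)**(3/2)) + 49706) = sqrt((5 - 9*sqrt(3)*185*sqrt(235135)/1615441) + 49706) = sqrt((5 - 1665*sqrt(705405)/1615441) + 49706) = sqrt(49711 - 1665*sqrt(705405)/1615441)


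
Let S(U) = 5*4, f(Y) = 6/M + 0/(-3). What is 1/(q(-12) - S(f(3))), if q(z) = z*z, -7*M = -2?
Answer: 1/124 ≈ 0.0080645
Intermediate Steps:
M = 2/7 (M = -1/7*(-2) = 2/7 ≈ 0.28571)
f(Y) = 21 (f(Y) = 6/(2/7) + 0/(-3) = 6*(7/2) + 0*(-1/3) = 21 + 0 = 21)
q(z) = z**2
S(U) = 20
1/(q(-12) - S(f(3))) = 1/((-12)**2 - 1*20) = 1/(144 - 20) = 1/124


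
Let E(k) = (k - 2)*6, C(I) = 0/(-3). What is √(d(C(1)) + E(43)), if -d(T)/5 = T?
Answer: √246 ≈ 15.684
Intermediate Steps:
C(I) = 0 (C(I) = 0*(-⅓) = 0)
d(T) = -5*T
E(k) = -12 + 6*k (E(k) = (-2 + k)*6 = -12 + 6*k)
√(d(C(1)) + E(43)) = √(-5*0 + (-12 + 6*43)) = √(0 + (-12 + 258)) = √(0 + 246) = √246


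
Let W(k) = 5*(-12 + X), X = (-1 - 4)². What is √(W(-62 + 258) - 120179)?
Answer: 3*I*√13346 ≈ 346.57*I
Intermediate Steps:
X = 25 (X = (-5)² = 25)
W(k) = 65 (W(k) = 5*(-12 + 25) = 5*13 = 65)
√(W(-62 + 258) - 120179) = √(65 - 120179) = √(-120114) = 3*I*√13346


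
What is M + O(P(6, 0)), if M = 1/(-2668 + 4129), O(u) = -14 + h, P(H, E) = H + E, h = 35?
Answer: 30682/1461 ≈ 21.001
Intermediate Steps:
P(H, E) = E + H
O(u) = 21 (O(u) = -14 + 35 = 21)
M = 1/1461 ≈ 0.00068446
M + O(P(6, 0)) = 1/1461 + 21 = 30682/1461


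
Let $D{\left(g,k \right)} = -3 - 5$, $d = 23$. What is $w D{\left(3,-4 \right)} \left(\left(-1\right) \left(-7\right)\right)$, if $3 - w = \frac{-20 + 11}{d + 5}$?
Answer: $-186$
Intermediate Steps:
$w = \frac{93}{28}$ ($w = 3 - \frac{-20 + 11}{23 + 5} = 3 - - \frac{9}{28} = 3 + \frac{9}{28} = \frac{93}{28} \approx 3.3214$)
$D{\left(g,k \right)} = -8$
$w D{\left(3,-4 \right)} \left(\left(-1\right) \left(-7\right)\right) = \frac{93}{28} \left(-8\right) \left(\left(-1\right) \left(-7\right)\right) = \left(- \frac{186}{7}\right) 7 = -186$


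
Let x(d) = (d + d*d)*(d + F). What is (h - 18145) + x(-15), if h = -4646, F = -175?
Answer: -62691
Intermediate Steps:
x(d) = (-175 + d)*(d + d²) (x(d) = (d + d*d)*(d - 175) = (d + d²)*(-175 + d) = (-175 + d)*(d + d²))
(h - 18145) + x(-15) = (-4646 - 18145) - 15*(-175 + (-15)² - 174*(-15)) = -22791 - 15*(-175 + 225 + 2610) = -22791 - 15*2660 = -22791 - 39900 = -62691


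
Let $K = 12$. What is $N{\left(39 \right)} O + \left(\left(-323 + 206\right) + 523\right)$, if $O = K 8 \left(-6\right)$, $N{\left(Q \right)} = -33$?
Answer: $19414$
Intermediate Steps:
$O = -576$ ($O = 12 \cdot 8 \left(-6\right) = 96 \left(-6\right) = -576$)
$N{\left(39 \right)} O + \left(\left(-323 + 206\right) + 523\right) = \left(-33\right) \left(-576\right) + \left(\left(-323 + 206\right) + 523\right) = 19008 + \left(-117 + 523\right) = 19008 + 406 = 19414$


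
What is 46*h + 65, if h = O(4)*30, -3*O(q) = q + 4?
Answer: -3615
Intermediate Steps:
O(q) = -4/3 - q/3 (O(q) = -(q + 4)/3 = -(4 + q)/3 = -4/3 - q/3)
h = -80 (h = (-4/3 - 1/3*4)*30 = (-4/3 - 4/3)*30 = -8/3*30 = -80)
46*h + 65 = 46*(-80) + 65 = -3680 + 65 = -3615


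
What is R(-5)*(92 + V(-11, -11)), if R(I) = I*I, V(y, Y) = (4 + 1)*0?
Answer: 2300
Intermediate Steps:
V(y, Y) = 0 (V(y, Y) = 5*0 = 0)
R(I) = I²
R(-5)*(92 + V(-11, -11)) = (-5)²*(92 + 0) = 25*92 = 2300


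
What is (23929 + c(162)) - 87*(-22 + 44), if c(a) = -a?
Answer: 21853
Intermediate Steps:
(23929 + c(162)) - 87*(-22 + 44) = (23929 - 1*162) - 87*(-22 + 44) = (23929 - 162) - 87*22 = 23767 - 1914 = 21853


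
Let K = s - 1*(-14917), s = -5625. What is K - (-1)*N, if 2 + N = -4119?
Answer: 5171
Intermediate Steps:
N = -4121 (N = -2 - 4119 = -4121)
K = 9292 (K = -5625 - 1*(-14917) = -5625 + 14917 = 9292)
K - (-1)*N = 9292 - (-1)*(-4121) = 9292 - 1*4121 = 9292 - 4121 = 5171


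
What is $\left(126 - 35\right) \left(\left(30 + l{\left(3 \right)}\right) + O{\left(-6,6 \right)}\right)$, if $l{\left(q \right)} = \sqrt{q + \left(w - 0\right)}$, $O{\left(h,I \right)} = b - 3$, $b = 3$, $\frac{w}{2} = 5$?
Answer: $2730 + 91 \sqrt{13} \approx 3058.1$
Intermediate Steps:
$w = 10$ ($w = 2 \cdot 5 = 10$)
$O{\left(h,I \right)} = 0$ ($O{\left(h,I \right)} = 3 - 3 = 0$)
$l{\left(q \right)} = \sqrt{10 + q}$ ($l{\left(q \right)} = \sqrt{q + \left(10 - 0\right)} = \sqrt{q + \left(10 + 0\right)} = \sqrt{q + 10} = \sqrt{10 + q}$)
$\left(126 - 35\right) \left(\left(30 + l{\left(3 \right)}\right) + O{\left(-6,6 \right)}\right) = \left(126 - 35\right) \left(\left(30 + \sqrt{10 + 3}\right) + 0\right) = 91 \left(\left(30 + \sqrt{13}\right) + 0\right) = 91 \left(30 + \sqrt{13}\right) = 2730 + 91 \sqrt{13}$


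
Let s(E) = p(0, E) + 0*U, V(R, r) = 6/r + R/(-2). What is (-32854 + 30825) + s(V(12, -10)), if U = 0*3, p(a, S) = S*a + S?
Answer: -10178/5 ≈ -2035.6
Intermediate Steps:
p(a, S) = S + S*a
U = 0
V(R, r) = 6/r - R/2 (V(R, r) = 6/r + R*(-½) = 6/r - R/2)
s(E) = E (s(E) = E*(1 + 0) + 0*0 = E*1 + 0 = E + 0 = E)
(-32854 + 30825) + s(V(12, -10)) = (-32854 + 30825) + (6/(-10) - ½*12) = -2029 + (6*(-⅒) - 6) = -2029 + (-⅗ - 6) = -2029 - 33/5 = -10178/5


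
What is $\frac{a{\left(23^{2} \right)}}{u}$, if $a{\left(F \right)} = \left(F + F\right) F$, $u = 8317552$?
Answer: $\frac{279841}{4158776} \approx 0.067289$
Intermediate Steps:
$a{\left(F \right)} = 2 F^{2}$ ($a{\left(F \right)} = 2 F F = 2 F^{2}$)
$\frac{a{\left(23^{2} \right)}}{u} = \frac{2 \left(23^{2}\right)^{2}}{8317552} = 2 \cdot 529^{2} \cdot \frac{1}{8317552} = 2 \cdot 279841 \cdot \frac{1}{8317552} = 559682 \cdot \frac{1}{8317552} = \frac{279841}{4158776}$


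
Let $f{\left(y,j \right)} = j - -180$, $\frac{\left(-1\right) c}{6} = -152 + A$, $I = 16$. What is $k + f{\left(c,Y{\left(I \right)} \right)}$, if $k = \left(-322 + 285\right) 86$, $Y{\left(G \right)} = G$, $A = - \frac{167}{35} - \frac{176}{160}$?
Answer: $-2986$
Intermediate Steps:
$A = - \frac{411}{70}$ ($A = \left(-167\right) \frac{1}{35} - \frac{11}{10} = - \frac{167}{35} - \frac{11}{10} = - \frac{411}{70} \approx -5.8714$)
$c = \frac{33153}{35}$ ($c = - 6 \left(-152 - \frac{411}{70}\right) = \left(-6\right) \left(- \frac{11051}{70}\right) = \frac{33153}{35} \approx 947.23$)
$f{\left(y,j \right)} = 180 + j$ ($f{\left(y,j \right)} = j + 180 = 180 + j$)
$k = -3182$ ($k = \left(-37\right) 86 = -3182$)
$k + f{\left(c,Y{\left(I \right)} \right)} = -3182 + \left(180 + 16\right) = -3182 + 196 = -2986$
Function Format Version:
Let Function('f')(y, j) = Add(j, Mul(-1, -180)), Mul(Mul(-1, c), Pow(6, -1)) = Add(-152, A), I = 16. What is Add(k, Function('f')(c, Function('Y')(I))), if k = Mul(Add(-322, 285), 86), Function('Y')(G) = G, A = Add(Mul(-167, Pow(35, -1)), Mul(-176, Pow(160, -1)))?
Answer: -2986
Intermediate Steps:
A = Rational(-411, 70) (A = Add(Mul(-167, Rational(1, 35)), Mul(-176, Rational(1, 160))) = Add(Rational(-167, 35), Rational(-11, 10)) = Rational(-411, 70) ≈ -5.8714)
c = Rational(33153, 35) (c = Mul(-6, Add(-152, Rational(-411, 70))) = Mul(-6, Rational(-11051, 70)) = Rational(33153, 35) ≈ 947.23)
Function('f')(y, j) = Add(180, j) (Function('f')(y, j) = Add(j, 180) = Add(180, j))
k = -3182 (k = Mul(-37, 86) = -3182)
Add(k, Function('f')(c, Function('Y')(I))) = Add(-3182, Add(180, 16)) = Add(-3182, 196) = -2986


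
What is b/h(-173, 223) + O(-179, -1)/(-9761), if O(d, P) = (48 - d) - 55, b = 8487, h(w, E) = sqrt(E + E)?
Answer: -4/227 + 8487*sqrt(446)/446 ≈ 401.85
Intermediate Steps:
h(w, E) = sqrt(2)*sqrt(E) (h(w, E) = sqrt(2*E) = sqrt(2)*sqrt(E))
O(d, P) = -7 - d
b/h(-173, 223) + O(-179, -1)/(-9761) = 8487/((sqrt(2)*sqrt(223))) + (-7 - 1*(-179))/(-9761) = 8487/(sqrt(446)) + (-7 + 179)*(-1/9761) = 8487*(sqrt(446)/446) + 172*(-1/9761) = 8487*sqrt(446)/446 - 4/227 = -4/227 + 8487*sqrt(446)/446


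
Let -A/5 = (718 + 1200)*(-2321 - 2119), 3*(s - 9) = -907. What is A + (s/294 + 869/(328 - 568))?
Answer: 1502208125057/35280 ≈ 4.2580e+7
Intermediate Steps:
s = -880/3 (s = 9 + (⅓)*(-907) = 9 - 907/3 = -880/3 ≈ -293.33)
A = 42579600 (A = -5*(718 + 1200)*(-2321 - 2119) = -9590*(-4440) = -5*(-8515920) = 42579600)
A + (s/294 + 869/(328 - 568)) = 42579600 + (-880/3/294 + 869/(328 - 568)) = 42579600 + (-880/3*1/294 + 869/(-240)) = 42579600 + (-440/441 + 869*(-1/240)) = 42579600 + (-440/441 - 869/240) = 42579600 - 162943/35280 = 1502208125057/35280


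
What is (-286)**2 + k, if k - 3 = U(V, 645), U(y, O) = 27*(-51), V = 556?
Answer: 80422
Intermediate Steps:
U(y, O) = -1377
k = -1374 (k = 3 - 1377 = -1374)
(-286)**2 + k = (-286)**2 - 1374 = 81796 - 1374 = 80422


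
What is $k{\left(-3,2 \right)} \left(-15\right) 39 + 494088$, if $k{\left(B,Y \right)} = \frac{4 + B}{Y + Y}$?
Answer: $\frac{1975767}{4} \approx 4.9394 \cdot 10^{5}$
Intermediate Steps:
$k{\left(B,Y \right)} = \frac{4 + B}{2 Y}$
$k{\left(-3,2 \right)} \left(-15\right) 39 + 494088 = \frac{4 - 3}{2 \cdot 2} \left(-15\right) 39 + 494088 = \frac{1}{2} \cdot \frac{1}{2} \cdot 1 \left(-15\right) 39 + 494088 = \frac{1}{4} \left(-15\right) 39 + 494088 = \left(- \frac{15}{4}\right) 39 + 494088 = - \frac{585}{4} + 494088 = \frac{1975767}{4}$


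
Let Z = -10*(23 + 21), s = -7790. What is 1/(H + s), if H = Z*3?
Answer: -1/9110 ≈ -0.00010977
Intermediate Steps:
Z = -440 (Z = -10*44 = -440)
H = -1320 (H = -440*3 = -1320)
1/(H + s) = 1/(-1320 - 7790) = 1/(-9110) = -1/9110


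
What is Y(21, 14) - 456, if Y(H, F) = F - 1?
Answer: -443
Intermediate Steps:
Y(H, F) = -1 + F
Y(21, 14) - 456 = (-1 + 14) - 456 = 13 - 456 = -443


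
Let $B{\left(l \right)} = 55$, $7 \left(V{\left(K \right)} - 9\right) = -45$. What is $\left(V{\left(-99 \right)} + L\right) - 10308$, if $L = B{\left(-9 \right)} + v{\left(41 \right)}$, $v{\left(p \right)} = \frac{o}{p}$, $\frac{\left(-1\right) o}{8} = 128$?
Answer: $- \frac{2949041}{287} \approx -10275.0$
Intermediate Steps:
$o = -1024$ ($o = \left(-8\right) 128 = -1024$)
$V{\left(K \right)} = \frac{18}{7}$ ($V{\left(K \right)} = 9 + \frac{1}{7} \left(-45\right) = 9 - \frac{45}{7} = \frac{18}{7}$)
$v{\left(p \right)} = - \frac{1024}{p}$
$L = \frac{1231}{41}$ ($L = 55 - \frac{1024}{41} = \frac{1231}{41} \approx 30.024$)
$\left(V{\left(-99 \right)} + L\right) - 10308 = \left(\frac{18}{7} + \frac{1231}{41}\right) - 10308 = \frac{9355}{287} - 10308 = - \frac{2949041}{287}$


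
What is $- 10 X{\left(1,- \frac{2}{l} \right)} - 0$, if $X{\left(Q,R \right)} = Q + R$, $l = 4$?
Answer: $-5$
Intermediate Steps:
$- 10 X{\left(1,- \frac{2}{l} \right)} - 0 = - 10 \left(1 - \frac{2}{4}\right) - 0 = - 10 \left(1 - \frac{1}{2}\right) + 0 = \left(-10\right) \frac{1}{2} + 0 = -5 + 0 = -5$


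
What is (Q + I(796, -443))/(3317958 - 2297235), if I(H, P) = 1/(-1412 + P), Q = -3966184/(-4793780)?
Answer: 367623877/453837019397685 ≈ 8.1004e-7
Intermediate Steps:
Q = 991546/1198445 (Q = -3966184*(-1/4793780) = 991546/1198445 ≈ 0.82736)
(Q + I(796, -443))/(3317958 - 2297235) = (991546/1198445 + 1/(-1412 - 443))/(3317958 - 2297235) = (991546/1198445 + 1/(-1855))/1020723 = (991546/1198445 - 1/1855)*(1/1020723) = (367623877/444623095)*(1/1020723) = 367623877/453837019397685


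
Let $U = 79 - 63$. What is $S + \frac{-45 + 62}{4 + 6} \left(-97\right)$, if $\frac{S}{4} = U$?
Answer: $- \frac{1009}{10} \approx -100.9$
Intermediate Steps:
$U = 16$ ($U = 79 - 63 = 16$)
$S = 64$ ($S = 4 \cdot 16 = 64$)
$S + \frac{-45 + 62}{4 + 6} \left(-97\right) = 64 + \frac{-45 + 62}{4 + 6} \left(-97\right) = 64 + \frac{17}{10} \left(-97\right) = 64 - \frac{1649}{10} = - \frac{1009}{10}$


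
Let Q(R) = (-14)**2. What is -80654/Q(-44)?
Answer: -823/2 ≈ -411.50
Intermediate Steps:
Q(R) = 196
-80654/Q(-44) = -80654/196 = -80654*1/196 = -823/2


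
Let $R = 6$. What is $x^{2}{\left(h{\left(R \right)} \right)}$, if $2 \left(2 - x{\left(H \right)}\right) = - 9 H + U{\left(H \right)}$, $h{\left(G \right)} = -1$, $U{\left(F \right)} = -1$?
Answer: $4$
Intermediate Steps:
$x{\left(H \right)} = \frac{5}{2} + \frac{9 H}{2}$ ($x{\left(H \right)} = 2 - \frac{- 9 H - 1}{2} = 2 - \frac{-1 - 9 H}{2} = 2 + \left(\frac{1}{2} + \frac{9 H}{2}\right) = \frac{5}{2} + \frac{9 H}{2}$)
$x^{2}{\left(h{\left(R \right)} \right)} = \left(\frac{5}{2} + \frac{9}{2} \left(-1\right)\right)^{2} = \left(\frac{5}{2} - \frac{9}{2}\right)^{2} = \left(-2\right)^{2} = 4$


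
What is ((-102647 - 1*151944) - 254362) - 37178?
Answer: -546131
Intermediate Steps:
((-102647 - 1*151944) - 254362) - 37178 = ((-102647 - 151944) - 254362) - 37178 = (-254591 - 254362) - 37178 = -508953 - 37178 = -546131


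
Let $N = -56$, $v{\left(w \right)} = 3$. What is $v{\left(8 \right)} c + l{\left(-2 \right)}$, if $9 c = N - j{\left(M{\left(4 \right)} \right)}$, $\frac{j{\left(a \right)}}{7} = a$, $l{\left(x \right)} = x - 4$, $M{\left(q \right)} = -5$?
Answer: $-13$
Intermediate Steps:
$l{\left(x \right)} = -4 + x$ ($l{\left(x \right)} = x - 4 = -4 + x$)
$j{\left(a \right)} = 7 a$
$c = - \frac{7}{3}$ ($c = \frac{-56 - 7 \left(-5\right)}{9} = \frac{-56 - -35}{9} = \frac{-56 + 35}{9} = \frac{1}{9} \left(-21\right) = - \frac{7}{3} \approx -2.3333$)
$v{\left(8 \right)} c + l{\left(-2 \right)} = 3 \left(- \frac{7}{3}\right) - 6 = -7 - 6 = -13$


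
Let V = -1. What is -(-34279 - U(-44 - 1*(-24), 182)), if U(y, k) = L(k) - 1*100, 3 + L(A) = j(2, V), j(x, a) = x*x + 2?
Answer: 34182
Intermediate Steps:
j(x, a) = 2 + x**2 (j(x, a) = x**2 + 2 = 2 + x**2)
L(A) = 3 (L(A) = -3 + (2 + 2**2) = -3 + (2 + 4) = -3 + 6 = 3)
U(y, k) = -97 (U(y, k) = 3 - 1*100 = 3 - 100 = -97)
-(-34279 - U(-44 - 1*(-24), 182)) = -(-34279 - 1*(-97)) = -(-34279 + 97) = -1*(-34182) = 34182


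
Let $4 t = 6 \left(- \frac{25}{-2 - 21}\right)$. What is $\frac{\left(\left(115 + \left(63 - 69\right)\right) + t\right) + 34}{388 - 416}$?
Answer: $- \frac{6653}{1288} \approx -5.1654$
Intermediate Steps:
$t = \frac{75}{46}$ ($t = \frac{6 \left(- \frac{25}{-2 - 21}\right)}{4} = \frac{6 \left(- \frac{25}{-23}\right)}{4} = \frac{6 \left(\left(-25\right) \left(- \frac{1}{23}\right)\right)}{4} = \frac{6 \cdot \frac{25}{23}}{4} = \frac{1}{4} \cdot \frac{150}{23} = \frac{75}{46} \approx 1.6304$)
$\frac{\left(\left(115 + \left(63 - 69\right)\right) + t\right) + 34}{388 - 416} = \frac{\left(\left(115 + \left(63 - 69\right)\right) + \frac{75}{46}\right) + 34}{388 - 416} = \frac{\left(\left(115 - 6\right) + \frac{75}{46}\right) + 34}{-28} = \left(\left(109 + \frac{75}{46}\right) + 34\right) \left(- \frac{1}{28}\right) = \left(\frac{5089}{46} + 34\right) \left(- \frac{1}{28}\right) = \frac{6653}{46} \left(- \frac{1}{28}\right) = - \frac{6653}{1288}$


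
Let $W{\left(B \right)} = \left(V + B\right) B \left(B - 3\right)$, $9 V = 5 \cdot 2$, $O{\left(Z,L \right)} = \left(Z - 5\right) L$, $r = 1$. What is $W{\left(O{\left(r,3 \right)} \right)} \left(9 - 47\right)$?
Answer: $74480$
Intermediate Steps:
$O{\left(Z,L \right)} = L \left(-5 + Z\right)$ ($O{\left(Z,L \right)} = \left(-5 + Z\right) L = L \left(-5 + Z\right)$)
$V = \frac{10}{9}$ ($V = \frac{5 \cdot 2}{9} = \frac{1}{9} \cdot 10 = \frac{10}{9} \approx 1.1111$)
$W{\left(B \right)} = B \left(-3 + B\right) \left(\frac{10}{9} + B\right)$ ($W{\left(B \right)} = \left(\frac{10}{9} + B\right) B \left(B - 3\right) = B \left(\frac{10}{9} + B\right) \left(-3 + B\right) = B \left(-3 + B\right) \left(\frac{10}{9} + B\right)$)
$W{\left(O{\left(r,3 \right)} \right)} \left(9 - 47\right) = \frac{3 \left(-5 + 1\right) \left(-30 - 17 \cdot 3 \left(-5 + 1\right) + 9 \left(3 \left(-5 + 1\right)\right)^{2}\right)}{9} \left(9 - 47\right) = \frac{3 \left(-4\right) \left(-30 - 17 \cdot 3 \left(-4\right) + 9 \left(3 \left(-4\right)\right)^{2}\right)}{9} \left(-38\right) = \frac{1}{9} \left(-12\right) \left(-30 - -204 + 9 \left(-12\right)^{2}\right) \left(-38\right) = \frac{1}{9} \left(-12\right) \left(-30 + 204 + 9 \cdot 144\right) \left(-38\right) = \frac{1}{9} \left(-12\right) \left(-30 + 204 + 1296\right) \left(-38\right) = \frac{1}{9} \left(-12\right) 1470 \left(-38\right) = \left(-1960\right) \left(-38\right) = 74480$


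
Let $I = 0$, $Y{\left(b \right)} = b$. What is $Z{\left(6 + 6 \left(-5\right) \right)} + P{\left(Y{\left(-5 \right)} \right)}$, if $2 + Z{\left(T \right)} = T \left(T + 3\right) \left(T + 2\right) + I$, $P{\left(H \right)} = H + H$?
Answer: $-11100$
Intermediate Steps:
$P{\left(H \right)} = 2 H$
$Z{\left(T \right)} = -2 + T \left(2 + T\right) \left(3 + T\right)$ ($Z{\left(T \right)} = -2 + \left(T \left(T + 3\right) \left(T + 2\right) + 0\right) = -2 + \left(T \left(3 + T\right) \left(2 + T\right) + 0\right) = -2 + \left(T \left(2 + T\right) \left(3 + T\right) + 0\right) = -2 + T \left(2 + T\right) \left(3 + T\right)$)
$Z{\left(6 + 6 \left(-5\right) \right)} + P{\left(Y{\left(-5 \right)} \right)} = \left(-2 + \left(6 + 6 \left(-5\right)\right)^{3} + 5 \left(6 + 6 \left(-5\right)\right)^{2} + 6 \left(6 + 6 \left(-5\right)\right)\right) + 2 \left(-5\right) = \left(-2 + \left(6 - 30\right)^{3} + 5 \left(6 - 30\right)^{2} + 6 \left(6 - 30\right)\right) - 10 = \left(-2 + \left(-24\right)^{3} + 5 \left(-24\right)^{2} + 6 \left(-24\right)\right) - 10 = \left(-2 - 13824 + 5 \cdot 576 - 144\right) - 10 = \left(-2 - 13824 + 2880 - 144\right) - 10 = -11090 - 10 = -11100$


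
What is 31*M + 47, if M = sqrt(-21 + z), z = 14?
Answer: 47 + 31*I*sqrt(7) ≈ 47.0 + 82.018*I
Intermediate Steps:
M = I*sqrt(7) (M = sqrt(-21 + 14) = sqrt(-7) = I*sqrt(7) ≈ 2.6458*I)
31*M + 47 = 31*(I*sqrt(7)) + 47 = 31*I*sqrt(7) + 47 = 47 + 31*I*sqrt(7)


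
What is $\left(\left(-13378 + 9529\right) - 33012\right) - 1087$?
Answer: $-37948$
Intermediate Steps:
$\left(\left(-13378 + 9529\right) - 33012\right) - 1087 = \left(-3849 - 33012\right) - 1087 = -36861 - 1087 = -37948$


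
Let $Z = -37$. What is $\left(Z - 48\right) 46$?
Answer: $-3910$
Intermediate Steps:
$\left(Z - 48\right) 46 = \left(-37 - 48\right) 46 = \left(-85\right) 46 = -3910$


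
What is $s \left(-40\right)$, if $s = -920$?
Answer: $36800$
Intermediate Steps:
$s \left(-40\right) = \left(-920\right) \left(-40\right) = 36800$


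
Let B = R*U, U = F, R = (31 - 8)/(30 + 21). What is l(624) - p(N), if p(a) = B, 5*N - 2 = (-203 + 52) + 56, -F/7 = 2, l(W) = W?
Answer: 32146/51 ≈ 630.31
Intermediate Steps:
F = -14 (F = -7*2 = -14)
R = 23/51 ≈ 0.45098
N = -93/5 (N = 2/5 + ((-203 + 52) + 56)/5 = 2/5 + (-151 + 56)/5 = 2/5 + (1/5)*(-95) = 2/5 - 19 = -93/5 ≈ -18.600)
U = -14
B = -322/51 (B = (23/51)*(-14) = -322/51 ≈ -6.3137)
p(a) = -322/51
l(624) - p(N) = 624 - 1*(-322/51) = 624 + 322/51 = 32146/51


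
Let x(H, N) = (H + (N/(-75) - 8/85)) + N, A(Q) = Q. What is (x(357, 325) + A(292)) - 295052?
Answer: -74991019/255 ≈ -2.9408e+5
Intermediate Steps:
x(H, N) = -8/85 + H + 74*N/75 (x(H, N) = (H + (N*(-1/75) - 8*1/85)) + N = (H + (-N/75 - 8/85)) + N = (H + (-8/85 - N/75)) + N = (-8/85 + H - N/75) + N = -8/85 + H + 74*N/75)
(x(357, 325) + A(292)) - 295052 = ((-8/85 + 357 + (74/75)*325) + 292) - 295052 = ((-8/85 + 357 + 962/3) + 292) - 295052 = (172781/255 + 292) - 295052 = 247241/255 - 295052 = -74991019/255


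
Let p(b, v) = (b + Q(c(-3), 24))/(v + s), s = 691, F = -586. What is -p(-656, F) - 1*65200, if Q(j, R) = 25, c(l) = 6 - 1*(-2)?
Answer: -6845369/105 ≈ -65194.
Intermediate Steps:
c(l) = 8 (c(l) = 6 + 2 = 8)
p(b, v) = (25 + b)/(691 + v) (p(b, v) = (b + 25)/(v + 691) = (25 + b)/(691 + v))
-p(-656, F) - 1*65200 = -(25 - 656)/(691 - 586) - 1*65200 = -(-631)/105 - 65200 = -1*(-631/105) - 65200 = 631/105 - 65200 = -6845369/105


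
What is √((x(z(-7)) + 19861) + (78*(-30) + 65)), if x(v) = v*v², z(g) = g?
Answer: √17243 ≈ 131.31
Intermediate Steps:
x(v) = v³
√((x(z(-7)) + 19861) + (78*(-30) + 65)) = √(((-7)³ + 19861) + (78*(-30) + 65)) = √((-343 + 19861) + (-2340 + 65)) = √(19518 - 2275) = √17243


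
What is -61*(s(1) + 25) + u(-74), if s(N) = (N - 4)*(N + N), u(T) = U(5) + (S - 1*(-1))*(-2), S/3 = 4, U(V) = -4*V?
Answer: -1205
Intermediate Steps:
S = 12 (S = 3*4 = 12)
u(T) = -46 (u(T) = -4*5 + (12 - 1*(-1))*(-2) = -20 + (12 + 1)*(-2) = -20 + 13*(-2) = -20 - 26 = -46)
s(N) = 2*N*(-4 + N) (s(N) = (-4 + N)*(2*N) = 2*N*(-4 + N))
-61*(s(1) + 25) + u(-74) = -61*(2*1*(-4 + 1) + 25) - 46 = -61*(2*1*(-3) + 25) - 46 = -61*(-6 + 25) - 46 = -61*19 - 46 = -1159 - 46 = -1205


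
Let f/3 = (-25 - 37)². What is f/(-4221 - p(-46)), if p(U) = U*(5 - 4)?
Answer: -11532/4175 ≈ -2.7622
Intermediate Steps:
p(U) = U (p(U) = U*1 = U)
f = 11532 (f = 3*(-25 - 37)² = 3*(-62)² = 3*3844 = 11532)
f/(-4221 - p(-46)) = 11532/(-4221 - 1*(-46)) = 11532/(-4221 + 46) = 11532/(-4175) = 11532*(-1/4175) = -11532/4175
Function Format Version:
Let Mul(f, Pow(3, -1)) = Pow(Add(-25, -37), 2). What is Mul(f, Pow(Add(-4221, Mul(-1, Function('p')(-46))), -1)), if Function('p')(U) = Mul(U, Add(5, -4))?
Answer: Rational(-11532, 4175) ≈ -2.7622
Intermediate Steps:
Function('p')(U) = U (Function('p')(U) = Mul(U, 1) = U)
f = 11532 (f = Mul(3, Pow(Add(-25, -37), 2)) = Mul(3, Pow(-62, 2)) = Mul(3, 3844) = 11532)
Mul(f, Pow(Add(-4221, Mul(-1, Function('p')(-46))), -1)) = Mul(11532, Pow(Add(-4221, Mul(-1, -46)), -1)) = Mul(11532, Pow(Add(-4221, 46), -1)) = Mul(11532, Pow(-4175, -1)) = Mul(11532, Rational(-1, 4175)) = Rational(-11532, 4175)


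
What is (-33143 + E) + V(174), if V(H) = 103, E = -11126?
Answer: -44166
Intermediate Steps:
(-33143 + E) + V(174) = (-33143 - 11126) + 103 = -44269 + 103 = -44166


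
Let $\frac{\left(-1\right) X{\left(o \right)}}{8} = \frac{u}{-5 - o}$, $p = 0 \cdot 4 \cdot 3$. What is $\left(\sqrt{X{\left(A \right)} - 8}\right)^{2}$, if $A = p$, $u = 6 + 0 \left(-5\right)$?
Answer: $\frac{8}{5} \approx 1.6$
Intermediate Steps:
$u = 6$ ($u = 6 + 0 = 6$)
$p = 0$ ($p = 0 \cdot 3 = 0$)
$A = 0$
$X{\left(o \right)} = - \frac{48}{-5 - o}$ ($X{\left(o \right)} = - 8 \frac{6}{-5 - o} = - \frac{48}{-5 - o}$)
$\left(\sqrt{X{\left(A \right)} - 8}\right)^{2} = \left(\sqrt{\frac{48}{5 + 0} - 8}\right)^{2} = \left(\sqrt{\frac{48}{5} - 8}\right)^{2} = \left(\sqrt{\frac{8}{5}}\right)^{2} = \left(\frac{2 \sqrt{10}}{5}\right)^{2} = \frac{8}{5}$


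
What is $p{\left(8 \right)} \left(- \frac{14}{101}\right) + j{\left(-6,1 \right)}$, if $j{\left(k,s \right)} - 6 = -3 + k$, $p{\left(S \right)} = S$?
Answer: $- \frac{415}{101} \approx -4.1089$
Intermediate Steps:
$j{\left(k,s \right)} = 3 + k$ ($j{\left(k,s \right)} = 6 + \left(-3 + k\right) = 3 + k$)
$p{\left(8 \right)} \left(- \frac{14}{101}\right) + j{\left(-6,1 \right)} = 8 \left(- \frac{14}{101}\right) + \left(3 - 6\right) = 8 \left(\left(-14\right) \frac{1}{101}\right) - 3 = 8 \left(- \frac{14}{101}\right) - 3 = - \frac{112}{101} - 3 = - \frac{415}{101}$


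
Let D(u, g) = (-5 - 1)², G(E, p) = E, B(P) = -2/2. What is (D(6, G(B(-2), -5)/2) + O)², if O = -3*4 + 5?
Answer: 841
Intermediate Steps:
B(P) = -1 (B(P) = -2*½ = -1)
O = -7 (O = -12 + 5 = -7)
D(u, g) = 36 (D(u, g) = (-6)² = 36)
(D(6, G(B(-2), -5)/2) + O)² = (36 - 7)² = 29² = 841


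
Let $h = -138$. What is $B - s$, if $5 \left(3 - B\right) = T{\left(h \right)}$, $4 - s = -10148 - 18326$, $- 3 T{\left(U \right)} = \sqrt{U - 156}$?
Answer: $-28475 + \frac{7 i \sqrt{6}}{15} \approx -28475.0 + 1.1431 i$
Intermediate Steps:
$T{\left(U \right)} = - \frac{\sqrt{-156 + U}}{3}$ ($T{\left(U \right)} = - \frac{\sqrt{U - 156}}{3} = - \frac{\sqrt{-156 + U}}{3}$)
$s = 28478$ ($s = 4 - \left(-10148 - 18326\right) = 4 - -28474 = 4 + 28474 = 28478$)
$B = 3 + \frac{7 i \sqrt{6}}{15}$ ($B = 3 - \frac{\left(- \frac{1}{3}\right) \sqrt{-156 - 138}}{5} = 3 - \frac{\left(- \frac{1}{3}\right) \sqrt{-294}}{5} = 3 - \frac{\left(- \frac{1}{3}\right) 7 i \sqrt{6}}{5} = 3 - \frac{\left(- \frac{7}{3}\right) i \sqrt{6}}{5} = 3 + \frac{7 i \sqrt{6}}{15} \approx 3.0 + 1.1431 i$)
$B - s = \left(3 + \frac{7 i \sqrt{6}}{15}\right) - 28478 = -28475 + \frac{7 i \sqrt{6}}{15}$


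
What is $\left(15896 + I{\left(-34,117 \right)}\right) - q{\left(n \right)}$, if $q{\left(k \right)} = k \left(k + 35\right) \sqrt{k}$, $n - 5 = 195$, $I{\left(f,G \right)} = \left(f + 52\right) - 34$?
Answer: $15880 - 470000 \sqrt{2} \approx -6.488 \cdot 10^{5}$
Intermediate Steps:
$I{\left(f,G \right)} = 18 + f$ ($I{\left(f,G \right)} = \left(52 + f\right) - 34 = 18 + f$)
$n = 200$ ($n = 5 + 195 = 200$)
$q{\left(k \right)} = k^{\frac{3}{2}} \left(35 + k\right)$ ($q{\left(k \right)} = k \left(35 + k\right) \sqrt{k} = k^{\frac{3}{2}} \left(35 + k\right)$)
$\left(15896 + I{\left(-34,117 \right)}\right) - q{\left(n \right)} = \left(15896 + \left(18 - 34\right)\right) - 200^{\frac{3}{2}} \left(35 + 200\right) = \left(15896 - 16\right) - 2000 \sqrt{2} \cdot 235 = 15880 - 470000 \sqrt{2}$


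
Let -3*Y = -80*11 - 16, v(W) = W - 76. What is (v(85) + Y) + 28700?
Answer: 87023/3 ≈ 29008.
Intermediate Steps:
v(W) = -76 + W
Y = 896/3 (Y = -(-80*11 - 16)/3 = -(-880 - 16)/3 = -⅓*(-896) = 896/3 ≈ 298.67)
(v(85) + Y) + 28700 = ((-76 + 85) + 896/3) + 28700 = (9 + 896/3) + 28700 = 923/3 + 28700 = 87023/3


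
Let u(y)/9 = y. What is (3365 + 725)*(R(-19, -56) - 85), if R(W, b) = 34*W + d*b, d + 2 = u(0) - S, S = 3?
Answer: -1844590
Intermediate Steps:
u(y) = 9*y
d = -5 (d = -2 + (9*0 - 1*3) = -2 + (0 - 3) = -2 - 3 = -5)
R(W, b) = -5*b + 34*W (R(W, b) = 34*W - 5*b = -5*b + 34*W)
(3365 + 725)*(R(-19, -56) - 85) = (3365 + 725)*((-5*(-56) + 34*(-19)) - 85) = 4090*((280 - 646) - 85) = 4090*(-366 - 85) = 4090*(-451) = -1844590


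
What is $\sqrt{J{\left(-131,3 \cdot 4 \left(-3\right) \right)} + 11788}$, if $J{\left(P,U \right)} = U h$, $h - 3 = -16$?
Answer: $4 \sqrt{766} \approx 110.71$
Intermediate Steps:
$h = -13$ ($h = 3 - 16 = -13$)
$J{\left(P,U \right)} = - 13 U$ ($J{\left(P,U \right)} = U \left(-13\right) = - 13 U$)
$\sqrt{J{\left(-131,3 \cdot 4 \left(-3\right) \right)} + 11788} = \sqrt{- 13 \cdot 3 \cdot 4 \left(-3\right) + 11788} = \sqrt{- 13 \cdot 3 \left(-12\right) + 11788} = \sqrt{\left(-13\right) \left(-36\right) + 11788} = \sqrt{468 + 11788} = \sqrt{12256} = 4 \sqrt{766}$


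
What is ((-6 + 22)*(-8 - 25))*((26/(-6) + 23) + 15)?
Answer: -17776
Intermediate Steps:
((-6 + 22)*(-8 - 25))*((26/(-6) + 23) + 15) = (16*(-33))*((26*(-1/6) + 23) + 15) = -528*((-13/3 + 23) + 15) = -528*(56/3 + 15) = -528*101/3 = -17776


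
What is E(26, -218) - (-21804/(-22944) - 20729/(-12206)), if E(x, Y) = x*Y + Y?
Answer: -68714263371/11668936 ≈ -5888.6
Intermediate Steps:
E(x, Y) = Y + Y*x (E(x, Y) = Y*x + Y = Y + Y*x)
E(26, -218) - (-21804/(-22944) - 20729/(-12206)) = -218*(1 + 26) - (-21804/(-22944) - 20729/(-12206)) = -218*27 - (-21804*(-1/22944) - 20729*(-1/12206)) = -5886 - (1817/1912 + 20729/12206) = -5886 - 1*30906075/11668936 = -5886 - 30906075/11668936 = -68714263371/11668936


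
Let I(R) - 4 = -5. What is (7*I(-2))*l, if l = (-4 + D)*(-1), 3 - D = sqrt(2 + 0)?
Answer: -7 - 7*sqrt(2) ≈ -16.900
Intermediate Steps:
D = 3 - sqrt(2) (D = 3 - sqrt(2 + 0) = 3 - sqrt(2) ≈ 1.5858)
l = 1 + sqrt(2) (l = (-4 + (3 - sqrt(2)))*(-1) = (-1 - sqrt(2))*(-1) = 1 + sqrt(2) ≈ 2.4142)
I(R) = -1 (I(R) = 4 - 5 = -1)
(7*I(-2))*l = (7*(-1))*(1 + sqrt(2)) = -7*(1 + sqrt(2)) = -7 - 7*sqrt(2)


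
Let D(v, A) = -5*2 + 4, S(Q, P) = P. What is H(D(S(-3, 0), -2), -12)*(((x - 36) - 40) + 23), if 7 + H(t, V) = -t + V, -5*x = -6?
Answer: 3367/5 ≈ 673.40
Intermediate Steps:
x = 6/5 (x = -1/5*(-6) = 6/5 ≈ 1.2000)
D(v, A) = -6 (D(v, A) = -10 + 4 = -6)
H(t, V) = -7 + V - t (H(t, V) = -7 + (-t + V) = -7 + (V - t) = -7 + V - t)
H(D(S(-3, 0), -2), -12)*(((x - 36) - 40) + 23) = (-7 - 12 - 1*(-6))*(((6/5 - 36) - 40) + 23) = (-7 - 12 + 6)*((-174/5 - 40) + 23) = -13*(-374/5 + 23) = -13*(-259/5) = 3367/5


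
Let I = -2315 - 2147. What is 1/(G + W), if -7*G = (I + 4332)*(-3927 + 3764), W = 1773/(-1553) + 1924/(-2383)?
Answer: -25905593/78470422027 ≈ -0.00033013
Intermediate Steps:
I = -4462
W = -7213031/3700799 (W = 1773*(-1/1553) + 1924*(-1/2383) = -1773/1553 - 1924/2383 = -7213031/3700799 ≈ -1.9490)
G = -21190/7 (G = -(-4462 + 4332)*(-3927 + 3764)/7 = -(-130)*(-163)/7 = -1/7*21190 = -21190/7 ≈ -3027.1)
1/(G + W) = 1/(-21190/7 - 7213031/3700799) = 1/(-78470422027/25905593) = -25905593/78470422027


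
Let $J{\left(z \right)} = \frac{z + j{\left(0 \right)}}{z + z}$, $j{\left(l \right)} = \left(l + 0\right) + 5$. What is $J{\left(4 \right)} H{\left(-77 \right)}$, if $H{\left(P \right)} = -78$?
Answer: $- \frac{351}{4} \approx -87.75$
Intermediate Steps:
$j{\left(l \right)} = 5 + l$ ($j{\left(l \right)} = l + 5 = 5 + l$)
$J{\left(z \right)} = \frac{5 + z}{2 z}$ ($J{\left(z \right)} = \frac{z + \left(5 + 0\right)}{z + z} = \frac{z + 5}{2 z} = \left(5 + z\right) \frac{1}{2 z} = \frac{5 + z}{2 z}$)
$J{\left(4 \right)} H{\left(-77 \right)} = \frac{5 + 4}{2 \cdot 4} \left(-78\right) = \frac{1}{2} \cdot \frac{1}{4} \cdot 9 \left(-78\right) = \frac{9}{8} \left(-78\right) = - \frac{351}{4}$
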